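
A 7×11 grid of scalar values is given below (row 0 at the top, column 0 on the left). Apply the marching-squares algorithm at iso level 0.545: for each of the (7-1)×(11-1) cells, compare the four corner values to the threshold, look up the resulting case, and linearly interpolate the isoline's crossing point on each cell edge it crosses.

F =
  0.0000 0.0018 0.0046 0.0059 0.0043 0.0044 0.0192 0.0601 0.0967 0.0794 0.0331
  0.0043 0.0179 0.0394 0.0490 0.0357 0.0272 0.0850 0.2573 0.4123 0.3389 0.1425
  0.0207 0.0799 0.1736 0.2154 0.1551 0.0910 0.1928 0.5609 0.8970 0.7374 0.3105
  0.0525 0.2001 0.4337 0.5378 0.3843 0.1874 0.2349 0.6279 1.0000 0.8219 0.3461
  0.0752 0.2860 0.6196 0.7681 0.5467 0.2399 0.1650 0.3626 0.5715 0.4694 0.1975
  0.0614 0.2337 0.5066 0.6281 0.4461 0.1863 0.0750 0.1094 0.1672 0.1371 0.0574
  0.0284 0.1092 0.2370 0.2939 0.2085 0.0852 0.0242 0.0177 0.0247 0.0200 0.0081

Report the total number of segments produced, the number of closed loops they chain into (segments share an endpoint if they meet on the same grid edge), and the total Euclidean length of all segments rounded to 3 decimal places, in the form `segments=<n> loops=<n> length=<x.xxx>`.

segments=22 loops=2 length=15.189

cell (1,6): code 0100 → (1.948,7.000)–(2.000,6.957)
cell (1,7): code 1100 → (1.274,8.000)–(1.948,7.000)
cell (1,8): code 1100 → (1.517,9.000)–(1.274,8.000)
cell (1,9): code 1000 → (2.000,9.451)–(1.517,9.000)
cell (2,6): code 0110 → (2.000,6.957)–(3.000,6.789)
cell (2,9): code 1001 → (3.000,9.582)–(2.000,9.451)
cell (3,1): code 0100 → (3.599,2.000)–(4.000,1.776)
cell (3,2): code 1100 → (3.031,3.000)–(3.599,2.000)
cell (3,3): code 1100 → (3.990,4.000)–(3.031,3.000)
cell (3,4): code 1000 → (4.000,4.006)–(3.990,4.000)
cell (3,6): code 0010 → (3.000,6.789)–(3.312,7.000)
cell (3,7): code 0111 → (3.312,7.000)–(4.000,7.873)
cell (3,8): code 1011 → (4.000,8.260)–(3.786,9.000)
cell (3,9): code 0001 → (3.786,9.000)–(3.000,9.582)
cell (4,1): code 0010 → (4.000,1.776)–(4.660,2.000)
cell (4,2): code 0111 → (4.660,2.000)–(5.000,2.316)
cell (4,3): code 1011 → (5.000,3.457)–(4.017,4.000)
cell (4,4): code 0001 → (4.017,4.000)–(4.000,4.006)
cell (4,7): code 0010 → (4.000,7.873)–(4.066,8.000)
cell (4,8): code 0001 → (4.066,8.000)–(4.000,8.260)
cell (5,2): code 0010 → (5.000,2.316)–(5.249,3.000)
cell (5,3): code 0001 → (5.249,3.000)–(5.000,3.457)
total: 22 segments, chained into 2 closed loop(s), length Σ = 15.189170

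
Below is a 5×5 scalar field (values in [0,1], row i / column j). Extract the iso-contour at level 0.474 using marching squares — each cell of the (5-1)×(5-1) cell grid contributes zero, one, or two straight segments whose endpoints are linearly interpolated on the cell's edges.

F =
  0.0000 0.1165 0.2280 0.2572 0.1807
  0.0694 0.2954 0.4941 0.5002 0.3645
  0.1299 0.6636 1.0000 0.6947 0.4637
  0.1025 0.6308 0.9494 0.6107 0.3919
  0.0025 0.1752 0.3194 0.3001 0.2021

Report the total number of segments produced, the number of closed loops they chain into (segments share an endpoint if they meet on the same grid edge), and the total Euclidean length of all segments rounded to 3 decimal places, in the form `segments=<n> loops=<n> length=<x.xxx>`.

segments=12 loops=1 length=9.655

cell (0,1): code 0100 → (0.924,2.000)–(1.000,1.899)
cell (0,2): code 1100 → (0.892,3.000)–(0.924,2.000)
cell (0,3): code 1000 → (1.000,3.193)–(0.892,3.000)
cell (1,0): code 0100 → (1.485,1.000)–(2.000,0.645)
cell (1,1): code 1110 → (1.000,1.899)–(1.485,1.000)
cell (1,3): code 1001 → (2.000,3.955)–(1.000,3.193)
cell (2,0): code 0110 → (2.000,0.645)–(3.000,0.703)
cell (2,3): code 1001 → (3.000,3.625)–(2.000,3.955)
cell (3,0): code 0010 → (3.000,0.703)–(3.344,1.000)
cell (3,1): code 0011 → (3.344,1.000)–(3.755,2.000)
cell (3,2): code 0011 → (3.755,2.000)–(3.440,3.000)
cell (3,3): code 0001 → (3.440,3.000)–(3.000,3.625)
total: 12 segments, chained into 1 closed loop(s), length Σ = 9.655197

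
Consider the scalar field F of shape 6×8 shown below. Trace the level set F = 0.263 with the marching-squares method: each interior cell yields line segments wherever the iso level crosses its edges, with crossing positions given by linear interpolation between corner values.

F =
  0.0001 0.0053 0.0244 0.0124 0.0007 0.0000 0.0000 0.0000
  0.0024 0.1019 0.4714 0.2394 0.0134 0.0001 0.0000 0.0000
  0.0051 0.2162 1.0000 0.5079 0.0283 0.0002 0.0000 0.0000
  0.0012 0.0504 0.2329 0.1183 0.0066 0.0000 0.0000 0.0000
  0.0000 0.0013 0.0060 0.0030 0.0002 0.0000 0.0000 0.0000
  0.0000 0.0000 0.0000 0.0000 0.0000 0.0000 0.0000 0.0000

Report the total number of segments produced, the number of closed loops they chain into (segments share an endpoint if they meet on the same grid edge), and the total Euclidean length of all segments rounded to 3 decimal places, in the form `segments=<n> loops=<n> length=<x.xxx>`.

segments=8 loops=1 length=7.200

cell (0,1): code 0100 → (0.534,2.000)–(1.000,1.436)
cell (0,2): code 1000 → (1.000,2.898)–(0.534,2.000)
cell (1,1): code 0110 → (1.000,1.436)–(2.000,1.060)
cell (1,2): code 1101 → (1.088,3.000)–(1.000,2.898)
cell (1,3): code 1000 → (2.000,3.511)–(1.088,3.000)
cell (2,1): code 0010 → (2.000,1.060)–(2.961,2.000)
cell (2,2): code 0011 → (2.961,2.000)–(2.629,3.000)
cell (2,3): code 0001 → (2.629,3.000)–(2.000,3.511)
total: 8 segments, chained into 1 closed loop(s), length Σ = 7.199926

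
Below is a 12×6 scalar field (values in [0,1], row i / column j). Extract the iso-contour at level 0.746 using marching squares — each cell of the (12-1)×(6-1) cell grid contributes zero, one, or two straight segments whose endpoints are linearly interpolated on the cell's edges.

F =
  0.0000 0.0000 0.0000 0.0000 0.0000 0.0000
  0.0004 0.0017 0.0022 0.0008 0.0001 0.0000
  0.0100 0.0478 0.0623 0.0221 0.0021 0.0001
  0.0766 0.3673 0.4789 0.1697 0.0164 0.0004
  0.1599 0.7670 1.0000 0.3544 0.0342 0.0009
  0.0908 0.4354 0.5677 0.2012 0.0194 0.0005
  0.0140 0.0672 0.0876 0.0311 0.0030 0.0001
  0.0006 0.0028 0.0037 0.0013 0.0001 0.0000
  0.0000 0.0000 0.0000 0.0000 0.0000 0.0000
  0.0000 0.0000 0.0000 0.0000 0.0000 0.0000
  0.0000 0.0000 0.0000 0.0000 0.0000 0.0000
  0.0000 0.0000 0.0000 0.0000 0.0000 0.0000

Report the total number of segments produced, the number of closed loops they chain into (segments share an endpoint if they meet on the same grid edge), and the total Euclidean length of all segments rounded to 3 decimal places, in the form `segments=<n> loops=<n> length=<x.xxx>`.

cell (3,0): code 0100 → (3.947,1.000)–(4.000,0.965)
cell (3,1): code 1100 → (3.513,2.000)–(3.947,1.000)
cell (3,2): code 1000 → (4.000,2.393)–(3.513,2.000)
cell (4,0): code 0010 → (4.000,0.965)–(4.063,1.000)
cell (4,1): code 0011 → (4.063,1.000)–(4.588,2.000)
cell (4,2): code 0001 → (4.588,2.000)–(4.000,2.393)
total: 6 segments, chained into 1 closed loop(s), length Σ = 3.688127

segments=6 loops=1 length=3.688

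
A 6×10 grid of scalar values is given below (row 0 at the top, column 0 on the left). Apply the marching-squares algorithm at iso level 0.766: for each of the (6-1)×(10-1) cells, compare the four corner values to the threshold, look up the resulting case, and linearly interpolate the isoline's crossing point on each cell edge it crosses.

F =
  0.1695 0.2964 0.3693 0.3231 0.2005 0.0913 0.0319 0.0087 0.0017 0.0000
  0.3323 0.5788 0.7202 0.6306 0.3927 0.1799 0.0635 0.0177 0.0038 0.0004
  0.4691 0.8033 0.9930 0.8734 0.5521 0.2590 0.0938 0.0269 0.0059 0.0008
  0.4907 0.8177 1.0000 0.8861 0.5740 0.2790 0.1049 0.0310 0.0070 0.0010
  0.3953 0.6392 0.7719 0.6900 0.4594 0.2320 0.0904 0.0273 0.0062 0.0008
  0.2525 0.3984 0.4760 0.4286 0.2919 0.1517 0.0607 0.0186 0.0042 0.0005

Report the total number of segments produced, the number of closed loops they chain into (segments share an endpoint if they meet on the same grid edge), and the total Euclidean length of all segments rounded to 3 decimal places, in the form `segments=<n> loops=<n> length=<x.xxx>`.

cell (1,0): code 0100 → (1.834,1.000)–(2.000,0.888)
cell (1,1): code 1100 → (1.168,2.000)–(1.834,1.000)
cell (1,2): code 1100 → (1.558,3.000)–(1.168,2.000)
cell (1,3): code 1000 → (2.000,3.334)–(1.558,3.000)
cell (2,0): code 0110 → (2.000,0.888)–(3.000,0.842)
cell (2,3): code 1001 → (3.000,3.385)–(2.000,3.334)
cell (3,0): code 0010 → (3.000,0.842)–(3.290,1.000)
cell (3,1): code 0111 → (3.290,1.000)–(4.000,1.956)
cell (3,2): code 1011 → (4.000,2.072)–(3.612,3.000)
cell (3,3): code 0001 → (3.612,3.000)–(3.000,3.385)
cell (4,1): code 0010 → (4.000,1.956)–(4.020,2.000)
cell (4,2): code 0001 → (4.020,2.000)–(4.000,2.072)
total: 12 segments, chained into 1 closed loop(s), length Σ = 8.404740

segments=12 loops=1 length=8.405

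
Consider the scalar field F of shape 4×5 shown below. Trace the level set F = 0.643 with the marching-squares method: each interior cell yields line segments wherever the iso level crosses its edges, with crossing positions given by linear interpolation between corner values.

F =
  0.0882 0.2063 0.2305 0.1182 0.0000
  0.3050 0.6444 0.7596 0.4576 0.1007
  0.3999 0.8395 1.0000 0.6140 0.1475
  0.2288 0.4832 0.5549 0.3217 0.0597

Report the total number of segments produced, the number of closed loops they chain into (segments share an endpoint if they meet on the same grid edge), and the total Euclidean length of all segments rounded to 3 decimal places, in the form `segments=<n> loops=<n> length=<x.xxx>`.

cell (0,0): code 0100 → (0.997,1.000)–(1.000,0.996)
cell (0,1): code 1100 → (0.780,2.000)–(0.997,1.000)
cell (0,2): code 1000 → (1.000,2.386)–(0.780,2.000)
cell (1,0): code 0110 → (1.000,0.996)–(2.000,0.553)
cell (1,2): code 1001 → (2.000,2.925)–(1.000,2.386)
cell (2,0): code 0010 → (2.000,0.553)–(2.552,1.000)
cell (2,1): code 0011 → (2.552,1.000)–(2.802,2.000)
cell (2,2): code 0001 → (2.802,2.000)–(2.000,2.925)
total: 8 segments, chained into 1 closed loop(s), length Σ = 6.667702

segments=8 loops=1 length=6.668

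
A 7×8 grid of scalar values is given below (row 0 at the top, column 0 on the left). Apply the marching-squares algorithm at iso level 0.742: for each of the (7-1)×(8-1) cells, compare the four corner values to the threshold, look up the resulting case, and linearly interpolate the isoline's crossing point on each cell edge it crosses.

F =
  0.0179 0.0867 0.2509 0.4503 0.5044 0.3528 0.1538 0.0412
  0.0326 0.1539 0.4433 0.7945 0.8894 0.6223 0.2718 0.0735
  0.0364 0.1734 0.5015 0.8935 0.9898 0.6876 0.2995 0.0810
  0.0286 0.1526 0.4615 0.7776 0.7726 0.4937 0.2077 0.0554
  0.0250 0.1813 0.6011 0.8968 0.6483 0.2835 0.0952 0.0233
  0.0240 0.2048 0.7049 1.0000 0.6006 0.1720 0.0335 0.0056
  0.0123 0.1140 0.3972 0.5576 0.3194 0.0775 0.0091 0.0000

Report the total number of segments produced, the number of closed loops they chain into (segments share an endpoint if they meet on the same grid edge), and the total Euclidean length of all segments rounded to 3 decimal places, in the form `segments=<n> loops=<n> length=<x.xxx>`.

segments=14 loops=1 length=12.413

cell (0,2): code 0100 → (0.847,3.000)–(1.000,2.851)
cell (0,3): code 1100 → (0.617,4.000)–(0.847,3.000)
cell (0,4): code 1000 → (1.000,4.552)–(0.617,4.000)
cell (1,2): code 0110 → (1.000,2.851)–(2.000,2.614)
cell (1,4): code 1001 → (2.000,4.820)–(1.000,4.552)
cell (2,2): code 0110 → (2.000,2.614)–(3.000,2.887)
cell (2,4): code 1001 → (3.000,4.110)–(2.000,4.820)
cell (3,2): code 0110 → (3.000,2.887)–(4.000,2.476)
cell (3,3): code 1011 → (4.000,3.623)–(3.246,4.000)
cell (3,4): code 0001 → (3.246,4.000)–(3.000,4.110)
cell (4,2): code 0110 → (4.000,2.476)–(5.000,2.126)
cell (4,3): code 1001 → (5.000,3.646)–(4.000,3.623)
cell (5,2): code 0010 → (5.000,2.126)–(5.583,3.000)
cell (5,3): code 0001 → (5.583,3.000)–(5.000,3.646)
total: 14 segments, chained into 1 closed loop(s), length Σ = 12.412547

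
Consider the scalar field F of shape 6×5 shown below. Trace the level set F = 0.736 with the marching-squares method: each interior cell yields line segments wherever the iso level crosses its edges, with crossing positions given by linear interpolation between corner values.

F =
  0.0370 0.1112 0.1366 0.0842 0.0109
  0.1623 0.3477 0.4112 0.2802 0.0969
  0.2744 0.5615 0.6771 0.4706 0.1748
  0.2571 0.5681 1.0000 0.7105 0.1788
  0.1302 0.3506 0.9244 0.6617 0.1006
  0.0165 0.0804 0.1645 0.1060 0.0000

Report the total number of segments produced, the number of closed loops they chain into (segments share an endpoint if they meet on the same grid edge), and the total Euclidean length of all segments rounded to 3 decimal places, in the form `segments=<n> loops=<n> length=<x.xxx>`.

segments=6 loops=1 length=5.474

cell (2,1): code 0100 → (2.182,2.000)–(3.000,1.389)
cell (2,2): code 1000 → (3.000,2.912)–(2.182,2.000)
cell (3,1): code 0110 → (3.000,1.389)–(4.000,1.672)
cell (3,2): code 1001 → (4.000,2.717)–(3.000,2.912)
cell (4,1): code 0010 → (4.000,1.672)–(4.248,2.000)
cell (4,2): code 0001 → (4.248,2.000)–(4.000,2.717)
total: 6 segments, chained into 1 closed loop(s), length Σ = 5.473869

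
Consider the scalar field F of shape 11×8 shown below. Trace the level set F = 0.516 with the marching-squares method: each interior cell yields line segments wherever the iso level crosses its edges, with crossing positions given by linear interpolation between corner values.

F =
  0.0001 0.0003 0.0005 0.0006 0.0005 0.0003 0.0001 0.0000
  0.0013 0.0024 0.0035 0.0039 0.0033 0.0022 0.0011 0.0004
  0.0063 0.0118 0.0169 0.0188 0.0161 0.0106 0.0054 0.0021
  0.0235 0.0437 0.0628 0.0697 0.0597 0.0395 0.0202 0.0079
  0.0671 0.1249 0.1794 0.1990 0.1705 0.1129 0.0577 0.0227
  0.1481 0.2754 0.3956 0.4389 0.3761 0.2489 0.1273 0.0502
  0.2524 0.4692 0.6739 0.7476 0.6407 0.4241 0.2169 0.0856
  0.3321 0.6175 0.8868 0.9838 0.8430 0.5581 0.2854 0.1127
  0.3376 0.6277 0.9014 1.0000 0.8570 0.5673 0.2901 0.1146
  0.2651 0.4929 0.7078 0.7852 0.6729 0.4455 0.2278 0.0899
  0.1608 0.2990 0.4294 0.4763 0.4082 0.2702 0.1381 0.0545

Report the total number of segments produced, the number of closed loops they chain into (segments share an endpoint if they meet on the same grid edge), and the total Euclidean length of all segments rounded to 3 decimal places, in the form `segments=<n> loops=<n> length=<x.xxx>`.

cell (5,1): code 0100 → (5.433,2.000)–(6.000,1.229)
cell (5,2): code 1100 → (5.250,3.000)–(5.433,2.000)
cell (5,3): code 1100 → (5.529,4.000)–(5.250,3.000)
cell (5,4): code 1000 → (6.000,4.576)–(5.529,4.000)
cell (6,0): code 0100 → (6.316,1.000)–(7.000,0.644)
cell (6,1): code 1110 → (6.000,1.229)–(6.316,1.000)
cell (6,4): code 1101 → (6.686,5.000)–(6.000,4.576)
cell (6,5): code 1000 → (7.000,5.154)–(6.686,5.000)
cell (7,0): code 0110 → (7.000,0.644)–(8.000,0.615)
cell (7,5): code 1001 → (8.000,5.185)–(7.000,5.154)
cell (8,0): code 0010 → (8.000,0.615)–(8.829,1.000)
cell (8,1): code 0111 → (8.829,1.000)–(9.000,1.107)
cell (8,4): code 1011 → (9.000,4.690)–(8.421,5.000)
cell (8,5): code 0001 → (8.421,5.000)–(8.000,5.185)
cell (9,1): code 0010 → (9.000,1.107)–(9.689,2.000)
cell (9,2): code 0011 → (9.689,2.000)–(9.871,3.000)
cell (9,3): code 0011 → (9.871,3.000)–(9.593,4.000)
cell (9,4): code 0001 → (9.593,4.000)–(9.000,4.690)
total: 18 segments, chained into 1 closed loop(s), length Σ = 14.399174

segments=18 loops=1 length=14.399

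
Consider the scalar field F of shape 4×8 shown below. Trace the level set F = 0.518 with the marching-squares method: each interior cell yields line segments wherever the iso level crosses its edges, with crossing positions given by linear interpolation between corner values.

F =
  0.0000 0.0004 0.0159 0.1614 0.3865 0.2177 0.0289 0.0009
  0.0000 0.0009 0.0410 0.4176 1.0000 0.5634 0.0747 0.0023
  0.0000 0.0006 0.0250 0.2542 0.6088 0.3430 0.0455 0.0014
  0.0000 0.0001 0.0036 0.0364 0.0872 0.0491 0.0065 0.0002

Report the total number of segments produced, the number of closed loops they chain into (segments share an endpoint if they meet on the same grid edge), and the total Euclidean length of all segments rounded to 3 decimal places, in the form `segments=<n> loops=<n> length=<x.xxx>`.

cell (0,3): code 0100 → (0.214,4.000)–(1.000,3.172)
cell (0,4): code 1100 → (0.869,5.000)–(0.214,4.000)
cell (0,5): code 1000 → (1.000,5.093)–(0.869,5.000)
cell (1,3): code 0110 → (1.000,3.172)–(2.000,3.744)
cell (1,4): code 1011 → (2.000,4.342)–(1.206,5.000)
cell (1,5): code 0001 → (1.206,5.000)–(1.000,5.093)
cell (2,3): code 0010 → (2.000,3.744)–(2.174,4.000)
cell (2,4): code 0001 → (2.174,4.000)–(2.000,4.342)
total: 8 segments, chained into 1 closed loop(s), length Σ = 5.599340

segments=8 loops=1 length=5.599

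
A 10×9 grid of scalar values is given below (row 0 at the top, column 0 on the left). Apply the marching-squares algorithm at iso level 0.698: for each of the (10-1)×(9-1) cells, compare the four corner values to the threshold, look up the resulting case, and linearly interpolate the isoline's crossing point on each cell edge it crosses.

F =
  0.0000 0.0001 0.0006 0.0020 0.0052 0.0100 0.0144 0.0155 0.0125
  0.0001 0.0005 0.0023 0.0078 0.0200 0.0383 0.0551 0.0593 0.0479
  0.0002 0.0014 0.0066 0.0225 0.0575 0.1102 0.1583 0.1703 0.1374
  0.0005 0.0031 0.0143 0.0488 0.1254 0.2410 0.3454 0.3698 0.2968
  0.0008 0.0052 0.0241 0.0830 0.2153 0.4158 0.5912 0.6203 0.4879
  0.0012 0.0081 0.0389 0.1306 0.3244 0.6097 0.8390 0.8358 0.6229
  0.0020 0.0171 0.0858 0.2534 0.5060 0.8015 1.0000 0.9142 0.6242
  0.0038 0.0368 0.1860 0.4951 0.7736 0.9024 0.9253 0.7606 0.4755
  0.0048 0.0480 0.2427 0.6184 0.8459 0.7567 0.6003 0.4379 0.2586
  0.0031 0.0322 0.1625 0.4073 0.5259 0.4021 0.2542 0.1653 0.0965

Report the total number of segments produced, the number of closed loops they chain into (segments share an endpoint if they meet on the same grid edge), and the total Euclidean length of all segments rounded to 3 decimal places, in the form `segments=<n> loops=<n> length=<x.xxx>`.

segments=16 loops=1 length=12.915

cell (4,5): code 0100 → (4.431,6.000)–(5.000,5.385)
cell (4,6): code 1100 → (4.361,7.000)–(4.431,6.000)
cell (4,7): code 1000 → (5.000,7.647)–(4.361,7.000)
cell (5,4): code 0100 → (5.460,5.000)–(6.000,4.650)
cell (5,5): code 1110 → (5.000,5.385)–(5.460,5.000)
cell (5,7): code 1001 → (6.000,7.746)–(5.000,7.647)
cell (6,3): code 0100 → (6.717,4.000)–(7.000,3.729)
cell (6,4): code 1110 → (6.000,4.650)–(6.717,4.000)
cell (6,7): code 1001 → (7.000,7.220)–(6.000,7.746)
cell (7,3): code 0110 → (7.000,3.729)–(8.000,3.350)
cell (7,5): code 1011 → (8.000,5.375)–(7.699,6.000)
cell (7,6): code 0011 → (7.699,6.000)–(7.194,7.000)
cell (7,7): code 0001 → (7.194,7.000)–(7.000,7.220)
cell (8,3): code 0010 → (8.000,3.350)–(8.462,4.000)
cell (8,4): code 0011 → (8.462,4.000)–(8.166,5.000)
cell (8,5): code 0001 → (8.166,5.000)–(8.000,5.375)
total: 16 segments, chained into 1 closed loop(s), length Σ = 12.915013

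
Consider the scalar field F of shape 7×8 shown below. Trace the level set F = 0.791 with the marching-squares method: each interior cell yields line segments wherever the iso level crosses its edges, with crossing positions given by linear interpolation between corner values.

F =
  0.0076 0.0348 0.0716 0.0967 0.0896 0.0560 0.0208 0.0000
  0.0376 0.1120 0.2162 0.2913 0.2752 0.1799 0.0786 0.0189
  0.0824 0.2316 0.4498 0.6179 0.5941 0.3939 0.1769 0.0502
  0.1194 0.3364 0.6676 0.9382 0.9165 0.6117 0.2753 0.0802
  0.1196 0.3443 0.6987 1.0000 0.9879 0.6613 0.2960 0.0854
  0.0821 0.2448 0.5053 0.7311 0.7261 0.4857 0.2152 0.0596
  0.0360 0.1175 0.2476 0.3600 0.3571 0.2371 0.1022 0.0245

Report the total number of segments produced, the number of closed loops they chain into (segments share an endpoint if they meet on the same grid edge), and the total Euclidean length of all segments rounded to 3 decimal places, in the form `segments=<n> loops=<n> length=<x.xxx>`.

cell (2,2): code 0100 → (2.540,3.000)–(3.000,2.456)
cell (2,3): code 1100 → (2.611,4.000)–(2.540,3.000)
cell (2,4): code 1000 → (3.000,4.412)–(2.611,4.000)
cell (3,2): code 0110 → (3.000,2.456)–(4.000,2.306)
cell (3,4): code 1001 → (4.000,4.603)–(3.000,4.412)
cell (4,2): code 0010 → (4.000,2.306)–(4.777,3.000)
cell (4,3): code 0011 → (4.777,3.000)–(4.752,4.000)
cell (4,4): code 0001 → (4.752,4.000)–(4.000,4.603)
total: 8 segments, chained into 1 closed loop(s), length Σ = 7.316441

segments=8 loops=1 length=7.316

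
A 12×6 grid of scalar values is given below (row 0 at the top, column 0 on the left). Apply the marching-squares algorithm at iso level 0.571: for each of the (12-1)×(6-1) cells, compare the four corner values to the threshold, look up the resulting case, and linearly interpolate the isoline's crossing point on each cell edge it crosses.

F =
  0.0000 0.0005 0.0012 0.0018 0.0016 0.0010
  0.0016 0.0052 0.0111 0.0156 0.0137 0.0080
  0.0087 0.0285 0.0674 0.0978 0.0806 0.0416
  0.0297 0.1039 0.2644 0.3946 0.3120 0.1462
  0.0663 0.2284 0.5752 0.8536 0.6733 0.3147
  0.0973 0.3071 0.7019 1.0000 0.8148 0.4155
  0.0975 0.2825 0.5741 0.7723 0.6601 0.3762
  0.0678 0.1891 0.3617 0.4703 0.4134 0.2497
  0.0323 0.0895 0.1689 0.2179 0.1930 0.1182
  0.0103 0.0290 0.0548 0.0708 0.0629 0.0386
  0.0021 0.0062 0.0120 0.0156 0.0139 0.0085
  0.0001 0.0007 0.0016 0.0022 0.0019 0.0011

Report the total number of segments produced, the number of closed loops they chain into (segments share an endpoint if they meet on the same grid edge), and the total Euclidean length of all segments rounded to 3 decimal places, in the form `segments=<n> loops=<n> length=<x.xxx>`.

segments=12 loops=1 length=9.572

cell (3,1): code 0100 → (3.986,2.000)–(4.000,1.988)
cell (3,2): code 1100 → (3.384,3.000)–(3.986,2.000)
cell (3,3): code 1100 → (3.717,4.000)–(3.384,3.000)
cell (3,4): code 1000 → (4.000,4.285)–(3.717,4.000)
cell (4,1): code 0110 → (4.000,1.988)–(5.000,1.668)
cell (4,4): code 1001 → (5.000,4.611)–(4.000,4.285)
cell (5,1): code 0110 → (5.000,1.668)–(6.000,1.989)
cell (5,4): code 1001 → (6.000,4.314)–(5.000,4.611)
cell (6,1): code 0010 → (6.000,1.989)–(6.015,2.000)
cell (6,2): code 0011 → (6.015,2.000)–(6.667,3.000)
cell (6,3): code 0011 → (6.667,3.000)–(6.361,4.000)
cell (6,4): code 0001 → (6.361,4.000)–(6.000,4.314)
total: 12 segments, chained into 1 closed loop(s), length Σ = 9.571808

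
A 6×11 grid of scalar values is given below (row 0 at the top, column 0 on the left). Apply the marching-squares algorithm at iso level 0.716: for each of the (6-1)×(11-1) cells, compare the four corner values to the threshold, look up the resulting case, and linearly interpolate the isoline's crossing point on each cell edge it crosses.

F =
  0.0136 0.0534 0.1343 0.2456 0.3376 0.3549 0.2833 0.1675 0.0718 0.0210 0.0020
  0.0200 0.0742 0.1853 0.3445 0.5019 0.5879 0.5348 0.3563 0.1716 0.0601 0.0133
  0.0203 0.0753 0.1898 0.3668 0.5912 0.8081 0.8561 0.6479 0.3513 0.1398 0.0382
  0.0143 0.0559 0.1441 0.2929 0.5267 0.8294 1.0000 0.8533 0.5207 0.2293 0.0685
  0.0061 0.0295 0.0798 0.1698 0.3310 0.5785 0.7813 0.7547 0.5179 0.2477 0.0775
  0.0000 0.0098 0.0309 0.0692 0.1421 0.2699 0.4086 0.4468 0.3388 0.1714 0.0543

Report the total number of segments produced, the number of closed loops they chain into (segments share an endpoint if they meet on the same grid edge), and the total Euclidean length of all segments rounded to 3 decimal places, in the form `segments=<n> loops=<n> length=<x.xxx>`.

cell (1,4): code 0100 → (1.582,5.000)–(2.000,4.575)
cell (1,5): code 1100 → (1.564,6.000)–(1.582,5.000)
cell (1,6): code 1000 → (2.000,6.673)–(1.564,6.000)
cell (2,4): code 0110 → (2.000,4.575)–(3.000,4.625)
cell (2,6): code 1101 → (2.332,7.000)–(2.000,6.673)
cell (2,7): code 1000 → (3.000,7.413)–(2.332,7.000)
cell (3,4): code 0010 → (3.000,4.625)–(3.452,5.000)
cell (3,5): code 0111 → (3.452,5.000)–(4.000,5.678)
cell (3,7): code 1001 → (4.000,7.163)–(3.000,7.413)
cell (4,5): code 0010 → (4.000,5.678)–(4.175,6.000)
cell (4,6): code 0011 → (4.175,6.000)–(4.126,7.000)
cell (4,7): code 0001 → (4.126,7.000)–(4.000,7.163)
total: 12 segments, chained into 1 closed loop(s), length Σ = 8.714088

segments=12 loops=1 length=8.714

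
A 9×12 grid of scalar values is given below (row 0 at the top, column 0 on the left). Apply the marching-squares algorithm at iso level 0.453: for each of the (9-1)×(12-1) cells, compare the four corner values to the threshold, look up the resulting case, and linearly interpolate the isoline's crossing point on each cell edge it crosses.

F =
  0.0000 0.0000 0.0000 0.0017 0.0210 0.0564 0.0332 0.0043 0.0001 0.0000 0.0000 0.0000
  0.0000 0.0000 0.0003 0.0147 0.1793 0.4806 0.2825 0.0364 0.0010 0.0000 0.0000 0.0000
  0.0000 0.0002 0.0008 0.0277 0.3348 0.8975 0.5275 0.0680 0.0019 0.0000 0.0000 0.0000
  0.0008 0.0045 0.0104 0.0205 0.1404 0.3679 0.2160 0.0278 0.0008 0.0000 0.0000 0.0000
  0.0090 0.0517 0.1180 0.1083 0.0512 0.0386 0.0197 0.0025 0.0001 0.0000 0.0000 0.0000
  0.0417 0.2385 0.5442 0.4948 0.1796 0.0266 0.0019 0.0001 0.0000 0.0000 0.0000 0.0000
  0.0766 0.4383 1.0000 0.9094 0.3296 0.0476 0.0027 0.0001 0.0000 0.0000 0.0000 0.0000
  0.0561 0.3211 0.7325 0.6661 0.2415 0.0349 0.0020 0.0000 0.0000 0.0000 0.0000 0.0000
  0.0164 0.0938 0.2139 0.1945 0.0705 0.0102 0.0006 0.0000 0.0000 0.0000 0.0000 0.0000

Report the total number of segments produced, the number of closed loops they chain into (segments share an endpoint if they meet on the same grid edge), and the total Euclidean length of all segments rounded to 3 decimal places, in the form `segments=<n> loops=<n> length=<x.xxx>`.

segments=18 loops=2 length=14.120

cell (0,4): code 0100 → (0.935,5.000)–(1.000,4.908)
cell (0,5): code 1000 → (1.000,5.139)–(0.935,5.000)
cell (1,4): code 0110 → (1.000,4.908)–(2.000,4.210)
cell (1,5): code 1101 → (1.696,6.000)–(1.000,5.139)
cell (1,6): code 1000 → (2.000,6.162)–(1.696,6.000)
cell (2,4): code 0010 → (2.000,4.210)–(2.839,5.000)
cell (2,5): code 0011 → (2.839,5.000)–(2.239,6.000)
cell (2,6): code 0001 → (2.239,6.000)–(2.000,6.162)
cell (4,1): code 0100 → (4.786,2.000)–(5.000,1.702)
cell (4,2): code 1100 → (4.892,3.000)–(4.786,2.000)
cell (4,3): code 1000 → (5.000,3.133)–(4.892,3.000)
cell (5,1): code 0110 → (5.000,1.702)–(6.000,1.026)
cell (5,3): code 1001 → (6.000,3.787)–(5.000,3.133)
cell (6,1): code 0110 → (6.000,1.026)–(7.000,1.321)
cell (6,3): code 1001 → (7.000,3.502)–(6.000,3.787)
cell (7,1): code 0010 → (7.000,1.321)–(7.539,2.000)
cell (7,2): code 0011 → (7.539,2.000)–(7.452,3.000)
cell (7,3): code 0001 → (7.452,3.000)–(7.000,3.502)
total: 18 segments, chained into 2 closed loop(s), length Σ = 14.119505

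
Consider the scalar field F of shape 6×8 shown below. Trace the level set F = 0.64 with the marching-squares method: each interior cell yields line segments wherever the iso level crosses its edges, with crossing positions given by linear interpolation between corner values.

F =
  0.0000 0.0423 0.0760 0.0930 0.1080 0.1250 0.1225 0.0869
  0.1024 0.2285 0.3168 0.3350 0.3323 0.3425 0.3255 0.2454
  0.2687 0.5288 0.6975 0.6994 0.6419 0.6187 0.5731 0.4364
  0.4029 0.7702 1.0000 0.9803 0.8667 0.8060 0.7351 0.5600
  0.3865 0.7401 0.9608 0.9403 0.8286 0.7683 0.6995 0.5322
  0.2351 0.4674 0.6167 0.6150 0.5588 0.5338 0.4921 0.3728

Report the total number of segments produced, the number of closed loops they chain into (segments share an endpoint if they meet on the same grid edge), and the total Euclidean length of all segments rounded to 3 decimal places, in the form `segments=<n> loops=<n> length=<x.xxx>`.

cell (1,1): code 0100 → (1.849,2.000)–(2.000,1.659)
cell (1,2): code 1100 → (1.837,3.000)–(1.849,2.000)
cell (1,3): code 1100 → (1.994,4.000)–(1.837,3.000)
cell (1,4): code 1000 → (2.000,4.082)–(1.994,4.000)
cell (2,0): code 0100 → (2.461,1.000)–(3.000,0.646)
cell (2,1): code 1110 → (2.000,1.659)–(2.461,1.000)
cell (2,4): code 1101 → (2.114,5.000)–(2.000,4.082)
cell (2,5): code 1100 → (2.413,6.000)–(2.114,5.000)
cell (2,6): code 1000 → (3.000,6.543)–(2.413,6.000)
cell (3,0): code 0110 → (3.000,0.646)–(4.000,0.717)
cell (3,6): code 1001 → (4.000,6.356)–(3.000,6.543)
cell (4,0): code 0010 → (4.000,0.717)–(4.367,1.000)
cell (4,1): code 0011 → (4.367,1.000)–(4.932,2.000)
cell (4,2): code 0011 → (4.932,2.000)–(4.923,3.000)
cell (4,3): code 0011 → (4.923,3.000)–(4.699,4.000)
cell (4,4): code 0011 → (4.699,4.000)–(4.547,5.000)
cell (4,5): code 0011 → (4.547,5.000)–(4.287,6.000)
cell (4,6): code 0001 → (4.287,6.000)–(4.000,6.356)
total: 18 segments, chained into 1 closed loop(s), length Σ = 14.844251

segments=18 loops=1 length=14.844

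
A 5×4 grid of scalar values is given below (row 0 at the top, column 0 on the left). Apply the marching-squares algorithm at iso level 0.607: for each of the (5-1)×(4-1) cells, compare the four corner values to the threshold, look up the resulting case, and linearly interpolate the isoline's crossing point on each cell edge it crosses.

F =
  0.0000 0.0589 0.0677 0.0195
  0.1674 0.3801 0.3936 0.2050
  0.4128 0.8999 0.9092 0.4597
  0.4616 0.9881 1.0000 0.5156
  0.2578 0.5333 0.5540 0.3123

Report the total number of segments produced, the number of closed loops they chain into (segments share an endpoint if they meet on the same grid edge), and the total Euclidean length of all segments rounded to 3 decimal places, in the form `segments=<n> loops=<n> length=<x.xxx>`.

segments=8 loops=1 length=8.039

cell (1,0): code 0100 → (1.437,1.000)–(2.000,0.399)
cell (1,1): code 1100 → (1.414,2.000)–(1.437,1.000)
cell (1,2): code 1000 → (2.000,2.672)–(1.414,2.000)
cell (2,0): code 0110 → (2.000,0.399)–(3.000,0.276)
cell (2,2): code 1001 → (3.000,2.811)–(2.000,2.672)
cell (3,0): code 0010 → (3.000,0.276)–(3.838,1.000)
cell (3,1): code 0011 → (3.838,1.000)–(3.881,2.000)
cell (3,2): code 0001 → (3.881,2.000)–(3.000,2.811)
total: 8 segments, chained into 1 closed loop(s), length Σ = 8.039351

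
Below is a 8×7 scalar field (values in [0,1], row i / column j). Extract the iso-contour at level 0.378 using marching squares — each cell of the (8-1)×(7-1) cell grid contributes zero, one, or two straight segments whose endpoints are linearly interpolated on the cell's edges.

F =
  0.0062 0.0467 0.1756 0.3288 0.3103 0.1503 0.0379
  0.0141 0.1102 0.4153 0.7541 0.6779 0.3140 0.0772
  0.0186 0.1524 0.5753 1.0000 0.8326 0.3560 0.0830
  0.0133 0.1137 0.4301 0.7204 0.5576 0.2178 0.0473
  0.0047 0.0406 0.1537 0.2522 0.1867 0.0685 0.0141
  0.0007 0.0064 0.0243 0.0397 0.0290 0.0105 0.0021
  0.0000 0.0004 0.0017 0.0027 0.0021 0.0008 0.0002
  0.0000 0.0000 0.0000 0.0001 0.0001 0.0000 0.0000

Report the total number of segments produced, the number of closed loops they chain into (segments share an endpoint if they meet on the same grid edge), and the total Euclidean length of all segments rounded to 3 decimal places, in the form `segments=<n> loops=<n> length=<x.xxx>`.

segments=12 loops=1 length=10.929

cell (0,1): code 0100 → (0.844,2.000)–(1.000,1.878)
cell (0,2): code 1100 → (0.116,3.000)–(0.844,2.000)
cell (0,3): code 1100 → (0.184,4.000)–(0.116,3.000)
cell (0,4): code 1000 → (1.000,4.824)–(0.184,4.000)
cell (1,1): code 0110 → (1.000,1.878)–(2.000,1.533)
cell (1,4): code 1001 → (2.000,4.954)–(1.000,4.824)
cell (2,1): code 0110 → (2.000,1.533)–(3.000,1.835)
cell (2,4): code 1001 → (3.000,4.529)–(2.000,4.954)
cell (3,1): code 0010 → (3.000,1.835)–(3.188,2.000)
cell (3,2): code 0011 → (3.188,2.000)–(3.731,3.000)
cell (3,3): code 0011 → (3.731,3.000)–(3.484,4.000)
cell (3,4): code 0001 → (3.484,4.000)–(3.000,4.529)
total: 12 segments, chained into 1 closed loop(s), length Σ = 10.929467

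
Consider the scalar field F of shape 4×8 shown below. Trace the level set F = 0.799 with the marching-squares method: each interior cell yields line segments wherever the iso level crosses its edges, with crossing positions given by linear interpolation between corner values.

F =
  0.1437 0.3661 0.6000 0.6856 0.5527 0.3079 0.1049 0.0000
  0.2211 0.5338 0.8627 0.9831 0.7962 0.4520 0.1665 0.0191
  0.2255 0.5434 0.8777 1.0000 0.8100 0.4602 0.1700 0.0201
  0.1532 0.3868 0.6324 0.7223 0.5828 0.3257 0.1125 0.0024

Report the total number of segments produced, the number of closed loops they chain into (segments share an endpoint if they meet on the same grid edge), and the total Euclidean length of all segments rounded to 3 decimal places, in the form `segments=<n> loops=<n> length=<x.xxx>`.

segments=10 loops=1 length=7.285

cell (0,1): code 0100 → (0.758,2.000)–(1.000,1.806)
cell (0,2): code 1100 → (0.381,3.000)–(0.758,2.000)
cell (0,3): code 1000 → (1.000,3.985)–(0.381,3.000)
cell (1,1): code 0110 → (1.000,1.806)–(2.000,1.765)
cell (1,3): code 1101 → (1.203,4.000)–(1.000,3.985)
cell (1,4): code 1000 → (2.000,4.031)–(1.203,4.000)
cell (2,1): code 0010 → (2.000,1.765)–(2.321,2.000)
cell (2,2): code 0011 → (2.321,2.000)–(2.724,3.000)
cell (2,3): code 0011 → (2.724,3.000)–(2.048,4.000)
cell (2,4): code 0001 → (2.048,4.000)–(2.000,4.031)
total: 10 segments, chained into 1 closed loop(s), length Σ = 7.284642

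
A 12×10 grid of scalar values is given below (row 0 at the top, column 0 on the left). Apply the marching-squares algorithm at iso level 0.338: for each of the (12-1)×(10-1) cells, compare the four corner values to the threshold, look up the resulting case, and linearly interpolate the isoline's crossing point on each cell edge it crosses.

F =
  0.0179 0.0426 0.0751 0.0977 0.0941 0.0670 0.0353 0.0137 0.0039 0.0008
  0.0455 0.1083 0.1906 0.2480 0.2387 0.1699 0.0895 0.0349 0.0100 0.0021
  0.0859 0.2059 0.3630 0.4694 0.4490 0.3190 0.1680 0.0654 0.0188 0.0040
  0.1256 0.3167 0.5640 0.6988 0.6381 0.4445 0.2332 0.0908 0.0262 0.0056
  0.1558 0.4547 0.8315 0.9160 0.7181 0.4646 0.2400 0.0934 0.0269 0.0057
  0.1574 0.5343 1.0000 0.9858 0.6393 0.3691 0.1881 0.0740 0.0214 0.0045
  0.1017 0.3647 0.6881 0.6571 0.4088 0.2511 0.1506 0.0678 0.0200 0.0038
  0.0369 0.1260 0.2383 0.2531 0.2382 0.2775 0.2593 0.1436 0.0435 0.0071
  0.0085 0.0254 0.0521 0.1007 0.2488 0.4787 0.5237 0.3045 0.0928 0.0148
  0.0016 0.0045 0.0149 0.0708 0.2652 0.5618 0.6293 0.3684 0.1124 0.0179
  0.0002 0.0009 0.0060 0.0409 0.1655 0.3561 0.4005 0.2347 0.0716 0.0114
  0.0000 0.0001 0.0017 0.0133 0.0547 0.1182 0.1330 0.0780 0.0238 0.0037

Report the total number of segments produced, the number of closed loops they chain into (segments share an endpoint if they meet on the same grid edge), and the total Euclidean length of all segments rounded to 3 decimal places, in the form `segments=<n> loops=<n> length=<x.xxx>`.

cell (1,1): code 0100 → (1.855,2.000)–(2.000,1.841)
cell (1,2): code 1100 → (1.407,3.000)–(1.855,2.000)
cell (1,3): code 1100 → (1.472,4.000)–(1.407,3.000)
cell (1,4): code 1000 → (2.000,4.854)–(1.472,4.000)
cell (2,1): code 0110 → (2.000,1.841)–(3.000,1.086)
cell (2,4): code 1101 → (2.151,5.000)–(2.000,4.854)
cell (2,5): code 1000 → (3.000,5.504)–(2.151,5.000)
cell (3,0): code 0100 → (3.154,1.000)–(4.000,0.610)
cell (3,1): code 1110 → (3.000,1.086)–(3.154,1.000)
cell (3,5): code 1001 → (4.000,5.564)–(3.000,5.504)
cell (4,0): code 0110 → (4.000,0.610)–(5.000,0.479)
cell (4,5): code 1001 → (5.000,5.172)–(4.000,5.564)
cell (5,0): code 0110 → (5.000,0.479)–(6.000,0.898)
cell (5,4): code 1011 → (6.000,4.449)–(5.264,5.000)
cell (5,5): code 0001 → (5.264,5.000)–(5.000,5.172)
cell (6,0): code 0010 → (6.000,0.898)–(6.112,1.000)
cell (6,1): code 0011 → (6.112,1.000)–(6.778,2.000)
cell (6,2): code 0011 → (6.778,2.000)–(6.790,3.000)
cell (6,3): code 0011 → (6.790,3.000)–(6.415,4.000)
cell (6,4): code 0001 → (6.415,4.000)–(6.000,4.449)
cell (7,4): code 0100 → (7.301,5.000)–(8.000,4.388)
cell (7,5): code 1100 → (7.298,6.000)–(7.301,5.000)
cell (7,6): code 1000 → (8.000,6.847)–(7.298,6.000)
cell (8,4): code 0110 → (8.000,4.388)–(9.000,4.245)
cell (8,6): code 1101 → (8.524,7.000)–(8.000,6.847)
cell (8,7): code 1000 → (9.000,7.119)–(8.524,7.000)
cell (9,4): code 0110 → (9.000,4.245)–(10.000,4.905)
cell (9,6): code 1011 → (10.000,6.377)–(9.227,7.000)
cell (9,7): code 0001 → (9.227,7.000)–(9.000,7.119)
cell (10,4): code 0010 → (10.000,4.905)–(10.076,5.000)
cell (10,5): code 0011 → (10.076,5.000)–(10.234,6.000)
cell (10,6): code 0001 → (10.234,6.000)–(10.000,6.377)
total: 32 segments, chained into 2 closed loop(s), length Σ = 25.411702

segments=32 loops=2 length=25.412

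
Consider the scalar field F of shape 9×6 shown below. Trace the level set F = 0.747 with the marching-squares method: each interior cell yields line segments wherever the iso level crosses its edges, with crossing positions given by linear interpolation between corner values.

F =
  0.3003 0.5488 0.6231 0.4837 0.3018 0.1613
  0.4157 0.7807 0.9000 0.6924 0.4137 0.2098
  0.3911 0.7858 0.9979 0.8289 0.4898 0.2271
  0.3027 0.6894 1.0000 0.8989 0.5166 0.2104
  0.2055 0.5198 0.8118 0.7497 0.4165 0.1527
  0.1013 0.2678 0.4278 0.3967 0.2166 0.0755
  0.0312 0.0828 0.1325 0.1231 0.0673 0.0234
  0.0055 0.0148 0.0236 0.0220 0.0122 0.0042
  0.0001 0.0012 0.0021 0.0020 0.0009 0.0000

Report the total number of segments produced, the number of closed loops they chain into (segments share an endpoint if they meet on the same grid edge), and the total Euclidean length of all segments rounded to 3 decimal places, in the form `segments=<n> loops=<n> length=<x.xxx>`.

cell (0,0): code 0100 → (0.855,1.000)–(1.000,0.908)
cell (0,1): code 1100 → (0.447,2.000)–(0.855,1.000)
cell (0,2): code 1000 → (1.000,2.737)–(0.447,2.000)
cell (1,0): code 0110 → (1.000,0.908)–(2.000,0.902)
cell (1,2): code 1101 → (1.400,3.000)–(1.000,2.737)
cell (1,3): code 1000 → (2.000,3.242)–(1.400,3.000)
cell (2,0): code 0010 → (2.000,0.902)–(2.402,1.000)
cell (2,1): code 0111 → (2.402,1.000)–(3.000,1.185)
cell (2,3): code 1001 → (3.000,3.397)–(2.000,3.242)
cell (3,1): code 0110 → (3.000,1.185)–(4.000,1.778)
cell (3,3): code 1001 → (4.000,3.008)–(3.000,3.397)
cell (4,1): code 0010 → (4.000,1.778)–(4.169,2.000)
cell (4,2): code 0011 → (4.169,2.000)–(4.008,3.000)
cell (4,3): code 0001 → (4.008,3.000)–(4.000,3.008)
total: 14 segments, chained into 1 closed loop(s), length Σ = 9.888892

segments=14 loops=1 length=9.889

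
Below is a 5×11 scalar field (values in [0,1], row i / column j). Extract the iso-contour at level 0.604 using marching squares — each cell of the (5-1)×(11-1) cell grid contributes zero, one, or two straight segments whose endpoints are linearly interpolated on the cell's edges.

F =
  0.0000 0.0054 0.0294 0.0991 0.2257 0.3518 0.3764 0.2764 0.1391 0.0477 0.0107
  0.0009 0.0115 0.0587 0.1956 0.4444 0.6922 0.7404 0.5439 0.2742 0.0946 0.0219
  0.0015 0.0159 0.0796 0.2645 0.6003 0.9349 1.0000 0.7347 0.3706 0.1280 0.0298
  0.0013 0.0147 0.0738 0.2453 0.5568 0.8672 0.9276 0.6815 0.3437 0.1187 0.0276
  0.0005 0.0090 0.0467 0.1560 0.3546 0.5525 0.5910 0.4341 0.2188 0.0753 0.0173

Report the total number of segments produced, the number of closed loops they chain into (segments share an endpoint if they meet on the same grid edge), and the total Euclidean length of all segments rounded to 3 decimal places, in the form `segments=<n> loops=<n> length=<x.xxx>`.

cell (0,4): code 0100 → (0.741,5.000)–(1.000,4.644)
cell (0,5): code 1100 → (0.625,6.000)–(0.741,5.000)
cell (0,6): code 1000 → (1.000,6.694)–(0.625,6.000)
cell (1,4): code 0110 → (1.000,4.644)–(2.000,4.011)
cell (1,6): code 1101 → (1.315,7.000)–(1.000,6.694)
cell (1,7): code 1000 → (2.000,7.359)–(1.315,7.000)
cell (2,4): code 0110 → (2.000,4.011)–(3.000,4.152)
cell (2,7): code 1001 → (3.000,7.229)–(2.000,7.359)
cell (3,4): code 0010 → (3.000,4.152)–(3.836,5.000)
cell (3,5): code 0011 → (3.836,5.000)–(3.961,6.000)
cell (3,6): code 0011 → (3.961,6.000)–(3.313,7.000)
cell (3,7): code 0001 → (3.313,7.000)–(3.000,7.229)
total: 12 segments, chained into 1 closed loop(s), length Σ = 10.428664

segments=12 loops=1 length=10.429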